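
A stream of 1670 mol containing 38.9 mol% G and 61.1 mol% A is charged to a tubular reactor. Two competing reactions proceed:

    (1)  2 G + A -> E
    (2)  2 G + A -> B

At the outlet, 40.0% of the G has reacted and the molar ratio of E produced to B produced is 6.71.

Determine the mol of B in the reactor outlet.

Conversion of G: G consumed = 0.4 × 649.6 = 259.9 mol = 2ξ₁ + 2ξ₂.
Selectivity: 1ξ₁ / (1ξ₂) = 6.71 → ξ₁ = 6.71 ξ₂.
Substitute: (2·6.71 + 2) ξ₂ = 259.9 → ξ₂ = 16.85 mol, ξ₁ = 113.1 mol.
Outlet amounts (n = n₀ + Σ ν·ξ):
  G: 649.6 − 2(113.1) − 2(16.85) = 389.8
  A: 1020 − 1(113.1) − 1(16.85) = 890.4
  E: 0 + 1(113.1) = 113.1
  B: 0 + 1(16.85) = 16.85

16.9 mol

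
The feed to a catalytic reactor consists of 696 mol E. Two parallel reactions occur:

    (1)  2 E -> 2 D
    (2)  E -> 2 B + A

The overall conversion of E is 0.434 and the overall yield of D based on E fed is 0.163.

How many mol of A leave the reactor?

189 mol

Yield of D: 2ξ₁ / 696 = 0.163 → ξ₁ = 56.72 mol.
Conversion of E: 2ξ₁ + 1ξ₂ = 0.434 × 696 = 302.1 → ξ₂ = 188.6 mol.
Outlet amounts (n = n₀ + Σ ν·ξ):
  E: 696 − 2(56.72) − 1(188.6) = 393.9
  D: 0 + 2(56.72) = 113.4
  B: 0 + 2(188.6) = 377.2
  A: 0 + 1(188.6) = 188.6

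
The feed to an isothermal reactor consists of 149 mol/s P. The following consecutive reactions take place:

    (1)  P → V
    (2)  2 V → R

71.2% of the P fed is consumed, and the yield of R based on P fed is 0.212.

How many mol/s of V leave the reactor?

Conversion of P: P consumed = 1ξ₁ = 0.712 × 149 → ξ₁ = 106.1 mol/s.
Yield of R: 1ξ₂ / 149 = 0.212 → ξ₂ = 31.59 mol/s.
Outlet amounts (n = n₀ + Σ ν·ξ):
  P: 149 − 1(106.1) = 42.91
  V: 0 + 1(106.1) − 2(31.59) = 42.91
  R: 0 + 1(31.59) = 31.59

42.9 mol/s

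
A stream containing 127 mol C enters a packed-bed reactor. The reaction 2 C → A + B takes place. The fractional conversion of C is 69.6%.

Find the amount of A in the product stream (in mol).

C reacted = 0.696 × 127 = 88.39 mol; ν_C = −2, so ξ = 88.39/2 = 44.2 mol.
Outlet amounts (n = n₀ + ν ξ):
  C: 127 − 2(44.2) = 38.61
  A: 0 + 1(44.2) = 44.2
  B: 0 + 1(44.2) = 44.2

44.2 mol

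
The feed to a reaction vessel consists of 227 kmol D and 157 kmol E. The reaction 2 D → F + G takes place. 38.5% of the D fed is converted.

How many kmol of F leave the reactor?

43.7 kmol

D reacted = 0.385 × 227 = 87.39 kmol; ν_D = −2, so ξ = 87.39/2 = 43.7 kmol.
Outlet amounts (n = n₀ + ν ξ):
  D: 227 − 2(43.7) = 139.6
  F: 0 + 1(43.7) = 43.7
  G: 0 + 1(43.7) = 43.7
  E: 157 (inert)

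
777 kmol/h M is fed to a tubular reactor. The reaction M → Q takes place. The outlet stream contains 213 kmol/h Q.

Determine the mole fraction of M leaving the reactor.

0.726

For Q: n = n₀ + 1ξ → 213 = 0 + 1ξ, giving ξ = 213 kmol/h.
Outlet amounts (n = n₀ + ν ξ):
  M: 777 − 1(213) = 564
  Q: 0 + 1(213) = 213
Total out = 777 kmol/h; y_M = 564 / 777 = 0.7259.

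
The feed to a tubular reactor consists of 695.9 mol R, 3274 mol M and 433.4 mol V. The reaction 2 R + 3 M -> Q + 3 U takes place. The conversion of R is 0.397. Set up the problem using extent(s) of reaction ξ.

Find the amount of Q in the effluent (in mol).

138 mol

R reacted = 0.397 × 695.9 = 276.3 mol; ν_R = −2, so ξ = 276.3/2 = 138.1 mol.
Outlet amounts (n = n₀ + ν ξ):
  R: 695.9 − 2(138.1) = 419.6
  M: 3274 − 3(138.1) = 2860
  Q: 0 + 1(138.1) = 138.1
  U: 0 + 3(138.1) = 414.4
  V: 433.4 (inert)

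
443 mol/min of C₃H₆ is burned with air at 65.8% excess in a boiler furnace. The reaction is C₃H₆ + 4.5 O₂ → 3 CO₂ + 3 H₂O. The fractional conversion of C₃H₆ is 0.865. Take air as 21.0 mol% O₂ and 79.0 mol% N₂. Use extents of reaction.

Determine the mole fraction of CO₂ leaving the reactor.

Stoichiometric O₂ = 4.5 × 443 = 1994 mol/min; O₂ fed = 1994 × 1.658 = 3305 mol/min.
N₂ fed = 3305 × 79/21 = 12430 mol/min.
Fuel reacted = 0.865 × 443 → ξ = 383.2 mol/min.
Outlet (n = n₀ + ν ξ):
  C₃H₆: 443 − 1(383.2) = 59.81
  O₂: 3305 − 4.5(383.2) = 1581
  N₂: 12430 (inert)
  CO₂: 0 + 3(383.2) = 1150
  H₂O: 0 + 3(383.2) = 1150
Total out = 16370 mol/min; y_CO₂ = 1150 / 16370 = 0.07021.

0.0702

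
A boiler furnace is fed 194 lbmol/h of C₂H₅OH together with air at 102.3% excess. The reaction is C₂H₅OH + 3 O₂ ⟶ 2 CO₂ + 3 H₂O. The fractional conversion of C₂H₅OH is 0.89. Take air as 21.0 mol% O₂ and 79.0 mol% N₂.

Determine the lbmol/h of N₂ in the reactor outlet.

4430 lbmol/h

Stoichiometric O₂ = 3 × 194 = 582 lbmol/h; O₂ fed = 582 × 2.023 = 1177 lbmol/h.
N₂ fed = 1177 × 79/21 = 4429 lbmol/h.
Fuel reacted = 0.89 × 194 → ξ = 172.7 lbmol/h.
Outlet (n = n₀ + ν ξ):
  C₂H₅OH: 194 − 1(172.7) = 21.34
  O₂: 1177 − 3(172.7) = 659.4
  N₂: 4429 (inert)
  CO₂: 0 + 2(172.7) = 345.3
  H₂O: 0 + 3(172.7) = 518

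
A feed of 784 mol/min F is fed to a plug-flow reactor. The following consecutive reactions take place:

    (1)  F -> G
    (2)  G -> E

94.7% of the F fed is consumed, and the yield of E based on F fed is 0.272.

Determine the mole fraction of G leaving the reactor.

0.675

Conversion of F: F consumed = 1ξ₁ = 0.947 × 784 → ξ₁ = 742.4 mol/min.
Yield of E: 1ξ₂ / 784 = 0.272 → ξ₂ = 213.2 mol/min.
Outlet amounts (n = n₀ + Σ ν·ξ):
  F: 784 − 1(742.4) = 41.55
  G: 0 + 1(742.4) − 1(213.2) = 529.2
  E: 0 + 1(213.2) = 213.2
Total out = 784 mol/min; y_G = 529.2 / 784 = 0.675.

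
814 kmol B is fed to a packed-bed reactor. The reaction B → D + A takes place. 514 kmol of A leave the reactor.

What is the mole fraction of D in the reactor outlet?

For A: n = n₀ + 1ξ → 514 = 0 + 1ξ, giving ξ = 514 kmol.
Outlet amounts (n = n₀ + ν ξ):
  B: 814 − 1(514) = 300
  D: 0 + 1(514) = 514
  A: 0 + 1(514) = 514
Total out = 1328 kmol; y_D = 514 / 1328 = 0.387.

0.387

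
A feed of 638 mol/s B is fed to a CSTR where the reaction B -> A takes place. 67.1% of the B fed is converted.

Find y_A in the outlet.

B reacted = 0.671 × 638 = 428.1 mol/s; ν_B = −1, so ξ = 428.1/1 = 428.1 mol/s.
Outlet amounts (n = n₀ + ν ξ):
  B: 638 − 1(428.1) = 209.9
  A: 0 + 1(428.1) = 428.1
Total out = 638 mol/s; y_A = 428.1 / 638 = 0.671.

0.671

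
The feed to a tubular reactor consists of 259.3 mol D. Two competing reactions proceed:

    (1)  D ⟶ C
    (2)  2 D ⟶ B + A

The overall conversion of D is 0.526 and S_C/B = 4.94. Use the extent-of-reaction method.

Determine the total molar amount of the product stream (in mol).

259 mol

Conversion of D: D consumed = 0.526 × 259.3 = 136.4 mol = 1ξ₁ + 2ξ₂.
Selectivity: 1ξ₁ / (1ξ₂) = 4.94 → ξ₁ = 4.94 ξ₂.
Substitute: (1·4.94 + 2) ξ₂ = 136.4 → ξ₂ = 19.65 mol, ξ₁ = 97.09 mol.
Outlet amounts (n = n₀ + Σ ν·ξ):
  D: 259.3 − 1(97.09) − 2(19.65) = 122.9
  C: 0 + 1(97.09) = 97.09
  B: 0 + 1(19.65) = 19.65
  A: 0 + 1(19.65) = 19.65
Total out = 122.9 + 97.09 + 19.65 + 19.65 = 259.3 mol.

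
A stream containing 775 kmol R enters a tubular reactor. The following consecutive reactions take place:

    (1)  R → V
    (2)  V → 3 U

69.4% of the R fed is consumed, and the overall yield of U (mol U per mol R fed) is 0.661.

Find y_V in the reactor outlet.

0.329

Conversion of R: R consumed = 1ξ₁ = 0.694 × 775 → ξ₁ = 537.8 kmol.
Yield of U: 3ξ₂ / 775 = 0.661 → ξ₂ = 170.8 kmol.
Outlet amounts (n = n₀ + Σ ν·ξ):
  R: 775 − 1(537.8) = 237.2
  V: 0 + 1(537.8) − 1(170.8) = 367.1
  U: 0 + 3(170.8) = 512.3
Total out = 1117 kmol; y_V = 367.1 / 1117 = 0.3288.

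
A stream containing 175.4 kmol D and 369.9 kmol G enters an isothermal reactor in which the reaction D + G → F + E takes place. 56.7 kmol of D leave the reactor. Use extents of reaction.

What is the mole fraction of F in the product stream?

0.218

For D: n = n₀ − 1ξ → 56.7 = 175.4 − 1ξ, giving ξ = 118.7 kmol.
Outlet amounts (n = n₀ + ν ξ):
  D: 175.4 − 1(118.7) = 56.7
  G: 369.9 − 1(118.7) = 251.2
  F: 0 + 1(118.7) = 118.7
  E: 0 + 1(118.7) = 118.7
Total out = 545.3 kmol; y_F = 118.7 / 545.3 = 0.2177.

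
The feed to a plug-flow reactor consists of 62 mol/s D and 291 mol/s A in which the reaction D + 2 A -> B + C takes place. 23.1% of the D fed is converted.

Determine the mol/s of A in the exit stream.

D reacted = 0.231 × 62 = 14.32 mol/s; ν_D = −1, so ξ = 14.32/1 = 14.32 mol/s.
Outlet amounts (n = n₀ + ν ξ):
  D: 62 − 1(14.32) = 47.68
  A: 291 − 2(14.32) = 262.4
  B: 0 + 1(14.32) = 14.32
  C: 0 + 1(14.32) = 14.32

262 mol/s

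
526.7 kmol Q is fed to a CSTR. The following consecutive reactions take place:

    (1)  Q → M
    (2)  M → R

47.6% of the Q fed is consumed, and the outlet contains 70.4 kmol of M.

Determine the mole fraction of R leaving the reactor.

Conversion of Q: Q consumed = 1ξ₁ = 0.476 × 526.7 → ξ₁ = 250.7 kmol.
M balance: n_M = 0 + 1ξ₁ − 1ξ₂ = 70.4 → ξ₂ = (1·250.7 − 70.4)/1 = 180.3 kmol.
Outlet amounts (n = n₀ + Σ ν·ξ):
  Q: 526.7 − 1(250.7) = 276
  M: 0 + 1(250.7) − 1(180.3) = 70.4
  R: 0 + 1(180.3) = 180.3
Total out = 526.7 kmol; y_R = 180.3 / 526.7 = 0.3423.

0.342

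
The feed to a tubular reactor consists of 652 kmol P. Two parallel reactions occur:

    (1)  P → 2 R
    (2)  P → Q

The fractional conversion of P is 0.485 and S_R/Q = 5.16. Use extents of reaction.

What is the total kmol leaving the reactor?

Conversion of P: P consumed = 0.485 × 652 = 316.2 kmol = 1ξ₁ + 1ξ₂.
Selectivity: 2ξ₁ / (1ξ₂) = 5.16 → ξ₁ = 2.58 ξ₂.
Substitute: (1·2.58 + 1) ξ₂ = 316.2 → ξ₂ = 88.33 kmol, ξ₁ = 227.9 kmol.
Outlet amounts (n = n₀ + Σ ν·ξ):
  P: 652 − 1(227.9) − 1(88.33) = 335.8
  R: 0 + 2(227.9) = 455.8
  Q: 0 + 1(88.33) = 88.33
Total out = 335.8 + 455.8 + 88.33 = 879.9 kmol.

880 kmol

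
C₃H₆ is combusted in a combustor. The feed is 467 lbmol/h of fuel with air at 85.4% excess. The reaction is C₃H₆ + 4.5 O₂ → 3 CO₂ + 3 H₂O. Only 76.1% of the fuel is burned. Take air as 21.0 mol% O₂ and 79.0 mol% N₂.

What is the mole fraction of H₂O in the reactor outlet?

0.0555

Stoichiometric O₂ = 4.5 × 467 = 2102 lbmol/h; O₂ fed = 2102 × 1.854 = 3896 lbmol/h.
N₂ fed = 3896 × 79/21 = 14660 lbmol/h.
Fuel reacted = 0.761 × 467 → ξ = 355.4 lbmol/h.
Outlet (n = n₀ + ν ξ):
  C₃H₆: 467 − 1(355.4) = 111.6
  O₂: 3896 − 4.5(355.4) = 2297
  N₂: 14660 (inert)
  CO₂: 0 + 3(355.4) = 1066
  H₂O: 0 + 3(355.4) = 1066
Total out = 19200 lbmol/h; y_H₂O = 1066 / 19200 = 0.05554.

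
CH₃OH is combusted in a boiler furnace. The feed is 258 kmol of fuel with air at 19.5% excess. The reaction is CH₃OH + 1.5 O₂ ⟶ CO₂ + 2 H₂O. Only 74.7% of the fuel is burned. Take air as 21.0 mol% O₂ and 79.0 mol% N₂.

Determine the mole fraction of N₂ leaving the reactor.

0.68

Stoichiometric O₂ = 1.5 × 258 = 387 kmol; O₂ fed = 387 × 1.195 = 462.5 kmol.
N₂ fed = 462.5 × 79/21 = 1740 kmol.
Fuel reacted = 0.747 × 258 → ξ = 192.7 kmol.
Outlet (n = n₀ + ν ξ):
  CH₃OH: 258 − 1(192.7) = 65.27
  O₂: 462.5 − 1.5(192.7) = 173.4
  N₂: 1740 (inert)
  CO₂: 0 + 1(192.7) = 192.7
  H₂O: 0 + 2(192.7) = 385.5
Total out = 2557 kmol; y_N₂ = 1740 / 2557 = 0.6805.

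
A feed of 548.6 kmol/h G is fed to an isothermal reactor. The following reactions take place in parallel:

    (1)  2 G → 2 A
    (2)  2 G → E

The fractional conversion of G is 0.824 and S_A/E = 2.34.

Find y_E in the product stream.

Conversion of G: G consumed = 0.824 × 548.6 = 452 kmol/h = 2ξ₁ + 2ξ₂.
Selectivity: 2ξ₁ / (1ξ₂) = 2.34 → ξ₁ = 1.17 ξ₂.
Substitute: (2·1.17 + 2) ξ₂ = 452 → ξ₂ = 104.2 kmol/h, ξ₁ = 121.9 kmol/h.
Outlet amounts (n = n₀ + Σ ν·ξ):
  G: 548.6 − 2(121.9) − 2(104.2) = 96.55
  A: 0 + 2(121.9) = 243.7
  E: 0 + 1(104.2) = 104.2
Total out = 444.4 kmol/h; y_E = 104.2 / 444.4 = 0.2344.

0.234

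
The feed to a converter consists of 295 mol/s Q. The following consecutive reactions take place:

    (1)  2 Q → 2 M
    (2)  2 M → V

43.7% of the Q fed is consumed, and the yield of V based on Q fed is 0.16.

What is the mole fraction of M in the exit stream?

Conversion of Q: Q consumed = 2ξ₁ = 0.437 × 295 → ξ₁ = 64.46 mol/s.
Yield of V: 1ξ₂ / 295 = 0.16 → ξ₂ = 47.2 mol/s.
Outlet amounts (n = n₀ + Σ ν·ξ):
  Q: 295 − 2(64.46) = 166.1
  M: 0 + 2(64.46) − 2(47.2) = 34.51
  V: 0 + 1(47.2) = 47.2
Total out = 247.8 mol/s; y_M = 34.51 / 247.8 = 0.1393.

0.139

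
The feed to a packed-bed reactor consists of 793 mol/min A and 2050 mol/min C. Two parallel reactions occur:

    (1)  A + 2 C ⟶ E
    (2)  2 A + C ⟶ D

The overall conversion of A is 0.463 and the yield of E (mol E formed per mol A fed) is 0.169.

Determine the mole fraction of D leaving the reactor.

Yield of E: 1ξ₁ / 793 = 0.169 → ξ₁ = 134 mol/min.
Conversion of A: 1ξ₁ + 2ξ₂ = 0.463 × 793 = 367.2 → ξ₂ = 116.6 mol/min.
Outlet amounts (n = n₀ + Σ ν·ξ):
  A: 793 − 1(134) − 2(116.6) = 425.8
  C: 2050 − 2(134) − 1(116.6) = 1665
  E: 0 + 1(134) = 134
  D: 0 + 1(116.6) = 116.6
Total out = 2342 mol/min; y_D = 116.6 / 2342 = 0.04978.

0.0498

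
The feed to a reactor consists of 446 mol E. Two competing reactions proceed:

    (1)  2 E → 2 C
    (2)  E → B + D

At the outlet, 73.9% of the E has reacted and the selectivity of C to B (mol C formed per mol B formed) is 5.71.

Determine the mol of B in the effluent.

49.1 mol

Conversion of E: E consumed = 0.739 × 446 = 329.6 mol = 2ξ₁ + 1ξ₂.
Selectivity: 2ξ₁ / (1ξ₂) = 5.71 → ξ₁ = 2.855 ξ₂.
Substitute: (2·2.855 + 1) ξ₂ = 329.6 → ξ₂ = 49.12 mol, ξ₁ = 140.2 mol.
Outlet amounts (n = n₀ + Σ ν·ξ):
  E: 446 − 2(140.2) − 1(49.12) = 116.4
  C: 0 + 2(140.2) = 280.5
  B: 0 + 1(49.12) = 49.12
  D: 0 + 1(49.12) = 49.12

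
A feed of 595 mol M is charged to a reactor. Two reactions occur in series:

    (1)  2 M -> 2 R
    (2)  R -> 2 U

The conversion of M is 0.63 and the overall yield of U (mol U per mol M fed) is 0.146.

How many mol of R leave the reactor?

331 mol

Conversion of M: M consumed = 2ξ₁ = 0.63 × 595 → ξ₁ = 187.4 mol.
Yield of U: 2ξ₂ / 595 = 0.146 → ξ₂ = 43.43 mol.
Outlet amounts (n = n₀ + Σ ν·ξ):
  M: 595 − 2(187.4) = 220.1
  R: 0 + 2(187.4) − 1(43.43) = 331.4
  U: 0 + 2(43.43) = 86.87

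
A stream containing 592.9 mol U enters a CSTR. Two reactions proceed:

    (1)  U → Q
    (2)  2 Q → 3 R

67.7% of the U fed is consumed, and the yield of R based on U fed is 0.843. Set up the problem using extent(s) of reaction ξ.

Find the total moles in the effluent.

760 mol

Conversion of U: U consumed = 1ξ₁ = 0.677 × 592.9 → ξ₁ = 401.4 mol.
Yield of R: 3ξ₂ / 592.9 = 0.843 → ξ₂ = 166.6 mol.
Outlet amounts (n = n₀ + Σ ν·ξ):
  U: 592.9 − 1(401.4) = 191.5
  Q: 0 + 1(401.4) − 2(166.6) = 68.18
  R: 0 + 3(166.6) = 499.8
Total out = 191.5 + 68.18 + 499.8 = 759.5 mol.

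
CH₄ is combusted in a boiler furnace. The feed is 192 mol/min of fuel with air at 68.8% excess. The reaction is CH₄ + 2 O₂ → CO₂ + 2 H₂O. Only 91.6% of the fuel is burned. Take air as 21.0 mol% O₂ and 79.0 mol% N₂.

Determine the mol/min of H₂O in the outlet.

352 mol/min

Stoichiometric O₂ = 2 × 192 = 384 mol/min; O₂ fed = 384 × 1.688 = 648.2 mol/min.
N₂ fed = 648.2 × 79/21 = 2438 mol/min.
Fuel reacted = 0.916 × 192 → ξ = 175.9 mol/min.
Outlet (n = n₀ + ν ξ):
  CH₄: 192 − 1(175.9) = 16.13
  O₂: 648.2 − 2(175.9) = 296.4
  N₂: 2438 (inert)
  CO₂: 0 + 1(175.9) = 175.9
  H₂O: 0 + 2(175.9) = 351.7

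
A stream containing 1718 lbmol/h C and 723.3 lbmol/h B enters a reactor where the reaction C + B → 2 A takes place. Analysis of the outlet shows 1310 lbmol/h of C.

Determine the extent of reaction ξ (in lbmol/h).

ξ = 408 lbmol/h

For C: n = n₀ − 1ξ → 1310 = 1718 − 1ξ, giving ξ = 408 lbmol/h.
Outlet amounts (n = n₀ + ν ξ):
  C: 1718 − 1(408) = 1310
  B: 723.3 − 1(408) = 315.3
  A: 0 + 2(408) = 816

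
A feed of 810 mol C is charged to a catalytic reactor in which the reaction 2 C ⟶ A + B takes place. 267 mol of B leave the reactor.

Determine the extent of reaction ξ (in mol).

For B: n = n₀ + 1ξ → 267 = 0 + 1ξ, giving ξ = 267 mol.
Outlet amounts (n = n₀ + ν ξ):
  C: 810 − 2(267) = 276
  A: 0 + 1(267) = 267
  B: 0 + 1(267) = 267

ξ = 267 mol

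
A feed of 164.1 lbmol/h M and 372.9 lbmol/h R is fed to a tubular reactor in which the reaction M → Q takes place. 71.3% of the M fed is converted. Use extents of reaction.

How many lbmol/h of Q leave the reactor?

117 lbmol/h

M reacted = 0.713 × 164.1 = 117 lbmol/h; ν_M = −1, so ξ = 117/1 = 117 lbmol/h.
Outlet amounts (n = n₀ + ν ξ):
  M: 164.1 − 1(117) = 47.1
  Q: 0 + 1(117) = 117
  R: 372.9 (inert)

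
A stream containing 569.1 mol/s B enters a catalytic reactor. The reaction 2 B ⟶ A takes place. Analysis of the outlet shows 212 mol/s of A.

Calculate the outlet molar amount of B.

For A: n = n₀ + 1ξ → 212 = 0 + 1ξ, giving ξ = 212 mol/s.
Outlet amounts (n = n₀ + ν ξ):
  B: 569.1 − 2(212) = 145.1
  A: 0 + 1(212) = 212

145 mol/s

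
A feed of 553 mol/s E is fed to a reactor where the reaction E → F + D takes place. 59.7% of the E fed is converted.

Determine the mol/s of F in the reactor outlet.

E reacted = 0.597 × 553 = 330.1 mol/s; ν_E = −1, so ξ = 330.1/1 = 330.1 mol/s.
Outlet amounts (n = n₀ + ν ξ):
  E: 553 − 1(330.1) = 222.9
  F: 0 + 1(330.1) = 330.1
  D: 0 + 1(330.1) = 330.1

330 mol/s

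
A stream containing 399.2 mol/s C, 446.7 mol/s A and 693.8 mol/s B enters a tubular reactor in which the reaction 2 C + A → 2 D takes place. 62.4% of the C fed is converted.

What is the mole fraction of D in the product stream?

0.176

C reacted = 0.624 × 399.2 = 249.1 mol/s; ν_C = −2, so ξ = 249.1/2 = 124.6 mol/s.
Outlet amounts (n = n₀ + ν ξ):
  C: 399.2 − 2(124.6) = 150.1
  A: 446.7 − 1(124.6) = 322.1
  D: 0 + 2(124.6) = 249.1
  B: 693.8 (inert)
Total out = 1415 mol/s; y_D = 249.1 / 1415 = 0.176.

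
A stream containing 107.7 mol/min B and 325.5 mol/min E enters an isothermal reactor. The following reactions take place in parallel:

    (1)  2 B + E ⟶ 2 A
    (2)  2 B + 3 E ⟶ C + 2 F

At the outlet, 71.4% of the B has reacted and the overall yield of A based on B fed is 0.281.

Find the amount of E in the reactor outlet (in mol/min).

Yield of A: 2ξ₁ / 107.7 = 0.281 → ξ₁ = 15.13 mol/min.
Conversion of B: 2ξ₁ + 2ξ₂ = 0.714 × 107.7 = 76.9 → ξ₂ = 23.32 mol/min.
Outlet amounts (n = n₀ + Σ ν·ξ):
  B: 107.7 − 2(15.13) − 2(23.32) = 30.8
  E: 325.5 − 1(15.13) − 3(23.32) = 240.4
  A: 0 + 2(15.13) = 30.26
  C: 0 + 1(23.32) = 23.32
  F: 0 + 2(23.32) = 46.63

240 mol/min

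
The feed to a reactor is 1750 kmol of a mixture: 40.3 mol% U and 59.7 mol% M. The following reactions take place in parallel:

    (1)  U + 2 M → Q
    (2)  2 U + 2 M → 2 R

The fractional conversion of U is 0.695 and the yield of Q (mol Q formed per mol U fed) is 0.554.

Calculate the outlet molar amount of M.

164 kmol

Yield of Q: 1ξ₁ / 705.2 = 0.554 → ξ₁ = 390.7 kmol.
Conversion of U: 1ξ₁ + 2ξ₂ = 0.695 × 705.2 = 490.1 → ξ₂ = 49.72 kmol.
Outlet amounts (n = n₀ + Σ ν·ξ):
  U: 705.2 − 1(390.7) − 2(49.72) = 215.1
  M: 1045 − 2(390.7) − 2(49.72) = 163.9
  Q: 0 + 1(390.7) = 390.7
  R: 0 + 2(49.72) = 99.44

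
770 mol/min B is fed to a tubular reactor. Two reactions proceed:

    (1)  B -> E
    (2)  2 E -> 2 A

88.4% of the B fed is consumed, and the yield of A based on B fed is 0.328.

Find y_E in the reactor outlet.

0.556

Conversion of B: B consumed = 1ξ₁ = 0.884 × 770 → ξ₁ = 680.7 mol/min.
Yield of A: 2ξ₂ / 770 = 0.328 → ξ₂ = 126.3 mol/min.
Outlet amounts (n = n₀ + Σ ν·ξ):
  B: 770 − 1(680.7) = 89.32
  E: 0 + 1(680.7) − 2(126.3) = 428.1
  A: 0 + 2(126.3) = 252.6
Total out = 770 mol/min; y_E = 428.1 / 770 = 0.556.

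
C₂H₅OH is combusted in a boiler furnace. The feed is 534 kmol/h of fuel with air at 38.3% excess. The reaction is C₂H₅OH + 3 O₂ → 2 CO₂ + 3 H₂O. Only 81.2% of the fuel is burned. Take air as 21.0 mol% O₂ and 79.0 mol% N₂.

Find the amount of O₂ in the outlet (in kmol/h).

Stoichiometric O₂ = 3 × 534 = 1602 kmol/h; O₂ fed = 1602 × 1.383 = 2216 kmol/h.
N₂ fed = 2216 × 79/21 = 8335 kmol/h.
Fuel reacted = 0.812 × 534 → ξ = 433.6 kmol/h.
Outlet (n = n₀ + ν ξ):
  C₂H₅OH: 534 − 1(433.6) = 100.4
  O₂: 2216 − 3(433.6) = 914.7
  N₂: 8335 (inert)
  CO₂: 0 + 2(433.6) = 867.2
  H₂O: 0 + 3(433.6) = 1301

915 kmol/h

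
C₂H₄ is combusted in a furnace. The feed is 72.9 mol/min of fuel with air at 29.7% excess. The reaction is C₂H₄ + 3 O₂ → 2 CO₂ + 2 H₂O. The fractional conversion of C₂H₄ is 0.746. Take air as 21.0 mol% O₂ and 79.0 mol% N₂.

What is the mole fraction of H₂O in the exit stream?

0.0764

Stoichiometric O₂ = 3 × 72.9 = 218.7 mol/min; O₂ fed = 218.7 × 1.297 = 283.7 mol/min.
N₂ fed = 283.7 × 79/21 = 1067 mol/min.
Fuel reacted = 0.746 × 72.9 → ξ = 54.38 mol/min.
Outlet (n = n₀ + ν ξ):
  C₂H₄: 72.9 − 1(54.38) = 18.52
  O₂: 283.7 − 3(54.38) = 120.5
  N₂: 1067 (inert)
  CO₂: 0 + 2(54.38) = 108.8
  H₂O: 0 + 2(54.38) = 108.8
Total out = 1424 mol/min; y_H₂O = 108.8 / 1424 = 0.0764.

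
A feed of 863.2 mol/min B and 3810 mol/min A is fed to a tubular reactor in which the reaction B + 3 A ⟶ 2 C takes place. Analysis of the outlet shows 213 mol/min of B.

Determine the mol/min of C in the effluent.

1300 mol/min

For B: n = n₀ − 1ξ → 213 = 863.2 − 1ξ, giving ξ = 650.2 mol/min.
Outlet amounts (n = n₀ + ν ξ):
  B: 863.2 − 1(650.2) = 213
  A: 3810 − 3(650.2) = 1859
  C: 0 + 2(650.2) = 1300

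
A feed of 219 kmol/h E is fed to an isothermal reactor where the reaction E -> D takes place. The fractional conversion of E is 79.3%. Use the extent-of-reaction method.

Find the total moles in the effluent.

E reacted = 0.793 × 219 = 173.7 kmol/h; ν_E = −1, so ξ = 173.7/1 = 173.7 kmol/h.
Outlet amounts (n = n₀ + ν ξ):
  E: 219 − 1(173.7) = 45.33
  D: 0 + 1(173.7) = 173.7
Total out = 45.33 + 173.7 = 219 kmol/h.

219 kmol/h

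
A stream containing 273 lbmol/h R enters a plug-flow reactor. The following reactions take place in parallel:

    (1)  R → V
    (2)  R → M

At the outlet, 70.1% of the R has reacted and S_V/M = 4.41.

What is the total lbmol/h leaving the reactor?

Conversion of R: R consumed = 0.701 × 273 = 191.4 lbmol/h = 1ξ₁ + 1ξ₂.
Selectivity: 1ξ₁ / (1ξ₂) = 4.41 → ξ₁ = 4.41 ξ₂.
Substitute: (1·4.41 + 1) ξ₂ = 191.4 → ξ₂ = 35.37 lbmol/h, ξ₁ = 156 lbmol/h.
Outlet amounts (n = n₀ + Σ ν·ξ):
  R: 273 − 1(156) − 1(35.37) = 81.63
  V: 0 + 1(156) = 156
  M: 0 + 1(35.37) = 35.37
Total out = 81.63 + 156 + 35.37 = 273 lbmol/h.

273 lbmol/h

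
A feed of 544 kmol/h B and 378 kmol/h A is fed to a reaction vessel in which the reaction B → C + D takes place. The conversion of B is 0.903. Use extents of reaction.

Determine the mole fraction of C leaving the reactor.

0.348

B reacted = 0.903 × 544 = 491.2 kmol/h; ν_B = −1, so ξ = 491.2/1 = 491.2 kmol/h.
Outlet amounts (n = n₀ + ν ξ):
  B: 544 − 1(491.2) = 52.77
  C: 0 + 1(491.2) = 491.2
  D: 0 + 1(491.2) = 491.2
  A: 378 (inert)
Total out = 1413 kmol/h; y_C = 491.2 / 1413 = 0.3476.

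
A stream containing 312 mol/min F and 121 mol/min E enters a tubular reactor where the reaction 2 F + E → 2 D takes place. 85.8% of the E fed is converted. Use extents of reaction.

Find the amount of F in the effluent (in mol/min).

E reacted = 0.858 × 121 = 103.8 mol/min; ν_E = −1, so ξ = 103.8/1 = 103.8 mol/min.
Outlet amounts (n = n₀ + ν ξ):
  F: 312 − 2(103.8) = 104.4
  E: 121 − 1(103.8) = 17.18
  D: 0 + 2(103.8) = 207.6

104 mol/min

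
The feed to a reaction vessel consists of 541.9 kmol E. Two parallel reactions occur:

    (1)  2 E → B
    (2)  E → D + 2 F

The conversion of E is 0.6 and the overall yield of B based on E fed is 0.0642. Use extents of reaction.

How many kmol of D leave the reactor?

Yield of B: 1ξ₁ / 541.9 = 0.0642 → ξ₁ = 34.79 kmol.
Conversion of E: 2ξ₁ + 1ξ₂ = 0.6 × 541.9 = 325.1 → ξ₂ = 255.6 kmol.
Outlet amounts (n = n₀ + Σ ν·ξ):
  E: 541.9 − 2(34.79) − 1(255.6) = 216.8
  B: 0 + 1(34.79) = 34.79
  D: 0 + 1(255.6) = 255.6
  F: 0 + 2(255.6) = 511.1

256 kmol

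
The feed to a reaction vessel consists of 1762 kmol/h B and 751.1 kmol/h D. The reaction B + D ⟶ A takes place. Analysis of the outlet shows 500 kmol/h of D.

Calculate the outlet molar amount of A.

For D: n = n₀ − 1ξ → 500 = 751.1 − 1ξ, giving ξ = 251.1 kmol/h.
Outlet amounts (n = n₀ + ν ξ):
  B: 1762 − 1(251.1) = 1511
  D: 751.1 − 1(251.1) = 500
  A: 0 + 1(251.1) = 251.1

251 kmol/h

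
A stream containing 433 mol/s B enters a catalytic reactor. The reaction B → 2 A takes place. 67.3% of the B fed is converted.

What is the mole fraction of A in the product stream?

B reacted = 0.673 × 433 = 291.4 mol/s; ν_B = −1, so ξ = 291.4/1 = 291.4 mol/s.
Outlet amounts (n = n₀ + ν ξ):
  B: 433 − 1(291.4) = 141.6
  A: 0 + 2(291.4) = 582.8
Total out = 724.4 mol/s; y_A = 582.8 / 724.4 = 0.8045.

0.805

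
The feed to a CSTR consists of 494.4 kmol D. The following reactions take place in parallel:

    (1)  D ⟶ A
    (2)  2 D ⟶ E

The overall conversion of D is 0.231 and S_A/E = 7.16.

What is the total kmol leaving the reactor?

482 kmol

Conversion of D: D consumed = 0.231 × 494.4 = 114.2 kmol = 1ξ₁ + 2ξ₂.
Selectivity: 1ξ₁ / (1ξ₂) = 7.16 → ξ₁ = 7.16 ξ₂.
Substitute: (1·7.16 + 2) ξ₂ = 114.2 → ξ₂ = 12.47 kmol, ξ₁ = 89.27 kmol.
Outlet amounts (n = n₀ + Σ ν·ξ):
  D: 494.4 − 1(89.27) − 2(12.47) = 380.2
  A: 0 + 1(89.27) = 89.27
  E: 0 + 1(12.47) = 12.47
Total out = 380.2 + 89.27 + 12.47 = 481.9 kmol.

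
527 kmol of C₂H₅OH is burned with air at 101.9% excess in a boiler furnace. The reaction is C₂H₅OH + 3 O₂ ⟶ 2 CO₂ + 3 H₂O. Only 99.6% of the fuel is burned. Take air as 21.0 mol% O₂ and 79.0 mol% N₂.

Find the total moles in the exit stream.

16300 kmol

Stoichiometric O₂ = 3 × 527 = 1581 kmol; O₂ fed = 1581 × 2.019 = 3192 kmol.
N₂ fed = 3192 × 79/21 = 12010 kmol.
Fuel reacted = 0.996 × 527 → ξ = 524.9 kmol.
Outlet (n = n₀ + ν ξ):
  C₂H₅OH: 527 − 1(524.9) = 2.108
  O₂: 3192 − 3(524.9) = 1617
  N₂: 12010 (inert)
  CO₂: 0 + 2(524.9) = 1050
  H₂O: 0 + 3(524.9) = 1575
Total out = 2.108 + 1617 + 12010 + 1050 + 1575 = 16250 kmol.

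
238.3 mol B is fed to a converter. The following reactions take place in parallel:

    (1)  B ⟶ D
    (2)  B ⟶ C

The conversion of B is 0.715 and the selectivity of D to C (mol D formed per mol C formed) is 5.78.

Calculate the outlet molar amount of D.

145 mol

Conversion of B: B consumed = 0.715 × 238.3 = 170.4 mol = 1ξ₁ + 1ξ₂.
Selectivity: 1ξ₁ / (1ξ₂) = 5.78 → ξ₁ = 5.78 ξ₂.
Substitute: (1·5.78 + 1) ξ₂ = 170.4 → ξ₂ = 25.13 mol, ξ₁ = 145.3 mol.
Outlet amounts (n = n₀ + Σ ν·ξ):
  B: 238.3 − 1(145.3) − 1(25.13) = 67.92
  D: 0 + 1(145.3) = 145.3
  C: 0 + 1(25.13) = 25.13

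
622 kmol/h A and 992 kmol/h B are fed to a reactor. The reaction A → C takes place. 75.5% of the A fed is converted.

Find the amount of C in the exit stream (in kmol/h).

470 kmol/h

A reacted = 0.755 × 622 = 469.6 kmol/h; ν_A = −1, so ξ = 469.6/1 = 469.6 kmol/h.
Outlet amounts (n = n₀ + ν ξ):
  A: 622 − 1(469.6) = 152.4
  C: 0 + 1(469.6) = 469.6
  B: 992 (inert)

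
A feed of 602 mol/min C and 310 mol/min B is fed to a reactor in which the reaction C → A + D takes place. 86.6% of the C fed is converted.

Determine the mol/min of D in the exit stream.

521 mol/min

C reacted = 0.866 × 602 = 521.3 mol/min; ν_C = −1, so ξ = 521.3/1 = 521.3 mol/min.
Outlet amounts (n = n₀ + ν ξ):
  C: 602 − 1(521.3) = 80.67
  A: 0 + 1(521.3) = 521.3
  D: 0 + 1(521.3) = 521.3
  B: 310 (inert)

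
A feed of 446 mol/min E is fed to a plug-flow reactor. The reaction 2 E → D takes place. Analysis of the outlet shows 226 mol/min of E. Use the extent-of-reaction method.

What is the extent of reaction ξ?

For E: n = n₀ − 2ξ → 226 = 446 − 2ξ, giving ξ = 110 mol/min.
Outlet amounts (n = n₀ + ν ξ):
  E: 446 − 2(110) = 226
  D: 0 + 1(110) = 110

ξ = 110 mol/min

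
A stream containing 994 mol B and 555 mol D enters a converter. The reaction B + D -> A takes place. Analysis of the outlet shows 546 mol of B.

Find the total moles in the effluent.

1100 mol

For B: n = n₀ − 1ξ → 546 = 994 − 1ξ, giving ξ = 448 mol.
Outlet amounts (n = n₀ + ν ξ):
  B: 994 − 1(448) = 546
  D: 555 − 1(448) = 107
  A: 0 + 1(448) = 448
Total out = 546 + 107 + 448 = 1101 mol.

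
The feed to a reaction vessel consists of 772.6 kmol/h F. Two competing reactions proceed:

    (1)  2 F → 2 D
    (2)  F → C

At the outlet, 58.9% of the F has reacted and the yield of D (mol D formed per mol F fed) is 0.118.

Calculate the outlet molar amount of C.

Yield of D: 2ξ₁ / 772.6 = 0.118 → ξ₁ = 45.58 kmol/h.
Conversion of F: 2ξ₁ + 1ξ₂ = 0.589 × 772.6 = 455.1 → ξ₂ = 363.9 kmol/h.
Outlet amounts (n = n₀ + Σ ν·ξ):
  F: 772.6 − 2(45.58) − 1(363.9) = 317.5
  D: 0 + 2(45.58) = 91.17
  C: 0 + 1(363.9) = 363.9

364 kmol/h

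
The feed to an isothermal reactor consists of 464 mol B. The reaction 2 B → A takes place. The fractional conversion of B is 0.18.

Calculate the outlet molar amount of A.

B reacted = 0.18 × 464 = 83.52 mol; ν_B = −2, so ξ = 83.52/2 = 41.76 mol.
Outlet amounts (n = n₀ + ν ξ):
  B: 464 − 2(41.76) = 380.5
  A: 0 + 1(41.76) = 41.76

41.8 mol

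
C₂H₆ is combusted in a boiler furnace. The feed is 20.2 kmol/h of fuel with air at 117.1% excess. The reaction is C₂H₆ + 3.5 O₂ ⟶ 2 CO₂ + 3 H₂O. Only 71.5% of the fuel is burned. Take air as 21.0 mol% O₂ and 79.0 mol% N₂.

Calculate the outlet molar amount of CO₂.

28.9 kmol/h

Stoichiometric O₂ = 3.5 × 20.2 = 70.7 kmol/h; O₂ fed = 70.7 × 2.171 = 153.5 kmol/h.
N₂ fed = 153.5 × 79/21 = 577.4 kmol/h.
Fuel reacted = 0.715 × 20.2 → ξ = 14.44 kmol/h.
Outlet (n = n₀ + ν ξ):
  C₂H₆: 20.2 − 1(14.44) = 5.757
  O₂: 153.5 − 3.5(14.44) = 102.9
  N₂: 577.4 (inert)
  CO₂: 0 + 2(14.44) = 28.89
  H₂O: 0 + 3(14.44) = 43.33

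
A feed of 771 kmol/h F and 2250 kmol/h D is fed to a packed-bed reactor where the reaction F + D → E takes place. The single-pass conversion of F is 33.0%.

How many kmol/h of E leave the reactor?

254 kmol/h

F reacted = 0.33 × 771 = 254.4 kmol/h; ν_F = −1, so ξ = 254.4/1 = 254.4 kmol/h.
Outlet amounts (n = n₀ + ν ξ):
  F: 771 − 1(254.4) = 516.6
  D: 2250 − 1(254.4) = 1996
  E: 0 + 1(254.4) = 254.4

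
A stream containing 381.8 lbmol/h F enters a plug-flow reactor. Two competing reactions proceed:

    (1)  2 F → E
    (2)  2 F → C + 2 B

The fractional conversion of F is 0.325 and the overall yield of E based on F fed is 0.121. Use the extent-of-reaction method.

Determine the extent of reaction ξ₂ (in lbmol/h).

ξ₂ = 15.8 lbmol/h

Yield of E: 1ξ₁ / 381.8 = 0.121 → ξ₁ = 46.2 lbmol/h.
Conversion of F: 2ξ₁ + 2ξ₂ = 0.325 × 381.8 = 124.1 → ξ₂ = 15.84 lbmol/h.
Outlet amounts (n = n₀ + Σ ν·ξ):
  F: 381.8 − 2(46.2) − 2(15.84) = 257.7
  E: 0 + 1(46.2) = 46.2
  C: 0 + 1(15.84) = 15.84
  B: 0 + 2(15.84) = 31.69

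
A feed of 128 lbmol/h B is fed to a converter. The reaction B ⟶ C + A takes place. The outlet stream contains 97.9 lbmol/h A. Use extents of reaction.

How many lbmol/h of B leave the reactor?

30.1 lbmol/h

For A: n = n₀ + 1ξ → 97.9 = 0 + 1ξ, giving ξ = 97.9 lbmol/h.
Outlet amounts (n = n₀ + ν ξ):
  B: 128 − 1(97.9) = 30.1
  C: 0 + 1(97.9) = 97.9
  A: 0 + 1(97.9) = 97.9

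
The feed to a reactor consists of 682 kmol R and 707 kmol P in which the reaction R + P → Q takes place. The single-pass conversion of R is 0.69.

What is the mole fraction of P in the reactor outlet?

R reacted = 0.69 × 682 = 470.6 kmol; ν_R = −1, so ξ = 470.6/1 = 470.6 kmol.
Outlet amounts (n = n₀ + ν ξ):
  R: 682 − 1(470.6) = 211.4
  P: 707 − 1(470.6) = 236.4
  Q: 0 + 1(470.6) = 470.6
Total out = 918.4 kmol; y_P = 236.4 / 918.4 = 0.2574.

0.257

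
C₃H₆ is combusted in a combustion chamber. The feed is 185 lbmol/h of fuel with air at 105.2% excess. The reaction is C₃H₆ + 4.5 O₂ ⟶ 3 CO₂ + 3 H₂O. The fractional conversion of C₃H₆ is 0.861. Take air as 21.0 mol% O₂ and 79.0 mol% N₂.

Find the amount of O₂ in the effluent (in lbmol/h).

Stoichiometric O₂ = 4.5 × 185 = 832.5 lbmol/h; O₂ fed = 832.5 × 2.052 = 1708 lbmol/h.
N₂ fed = 1708 × 79/21 = 6426 lbmol/h.
Fuel reacted = 0.861 × 185 → ξ = 159.3 lbmol/h.
Outlet (n = n₀ + ν ξ):
  C₃H₆: 185 − 1(159.3) = 25.72
  O₂: 1708 − 4.5(159.3) = 991.5
  N₂: 6426 (inert)
  CO₂: 0 + 3(159.3) = 477.9
  H₂O: 0 + 3(159.3) = 477.9

992 lbmol/h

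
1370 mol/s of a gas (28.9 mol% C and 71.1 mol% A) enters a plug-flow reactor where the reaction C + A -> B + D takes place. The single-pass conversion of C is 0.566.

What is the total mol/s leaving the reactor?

1370 mol/s

C reacted = 0.566 × 395.9 = 224.1 mol/s; ν_C = −1, so ξ = 224.1/1 = 224.1 mol/s.
Outlet amounts (n = n₀ + ν ξ):
  C: 395.9 − 1(224.1) = 171.8
  A: 974.1 − 1(224.1) = 750
  B: 0 + 1(224.1) = 224.1
  D: 0 + 1(224.1) = 224.1
Total out = 171.8 + 750 + 224.1 + 224.1 = 1370 mol/s.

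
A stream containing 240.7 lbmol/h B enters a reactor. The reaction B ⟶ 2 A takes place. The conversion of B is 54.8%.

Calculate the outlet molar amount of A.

264 lbmol/h

B reacted = 0.548 × 240.7 = 131.9 lbmol/h; ν_B = −1, so ξ = 131.9/1 = 131.9 lbmol/h.
Outlet amounts (n = n₀ + ν ξ):
  B: 240.7 − 1(131.9) = 108.8
  A: 0 + 2(131.9) = 263.8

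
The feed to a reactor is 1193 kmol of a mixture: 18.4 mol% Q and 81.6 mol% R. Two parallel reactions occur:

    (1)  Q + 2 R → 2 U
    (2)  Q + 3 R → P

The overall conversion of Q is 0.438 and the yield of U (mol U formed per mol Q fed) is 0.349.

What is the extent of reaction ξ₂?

ξ₂ = 57.8 kmol

Yield of U: 2ξ₁ / 219.5 = 0.349 → ξ₁ = 38.3 kmol.
Conversion of Q: 1ξ₁ + 1ξ₂ = 0.438 × 219.5 = 96.15 → ξ₂ = 57.84 kmol.
Outlet amounts (n = n₀ + Σ ν·ξ):
  Q: 219.5 − 1(38.3) − 1(57.84) = 123.4
  R: 973.5 − 2(38.3) − 3(57.84) = 723.4
  U: 0 + 2(38.3) = 76.61
  P: 0 + 1(57.84) = 57.84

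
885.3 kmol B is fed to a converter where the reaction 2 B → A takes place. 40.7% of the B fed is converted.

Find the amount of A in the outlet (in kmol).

180 kmol

B reacted = 0.407 × 885.3 = 360.3 kmol; ν_B = −2, so ξ = 360.3/2 = 180.2 kmol.
Outlet amounts (n = n₀ + ν ξ):
  B: 885.3 − 2(180.2) = 525
  A: 0 + 1(180.2) = 180.2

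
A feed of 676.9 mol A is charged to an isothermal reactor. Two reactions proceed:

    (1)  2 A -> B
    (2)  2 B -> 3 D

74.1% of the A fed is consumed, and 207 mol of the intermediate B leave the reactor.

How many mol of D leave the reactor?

Conversion of A: A consumed = 2ξ₁ = 0.741 × 676.9 → ξ₁ = 250.8 mol.
B balance: n_B = 0 + 1ξ₁ − 2ξ₂ = 207 → ξ₂ = (1·250.8 − 207)/2 = 21.9 mol.
Outlet amounts (n = n₀ + Σ ν·ξ):
  A: 676.9 − 2(250.8) = 175.3
  B: 0 + 1(250.8) − 2(21.9) = 207
  D: 0 + 3(21.9) = 65.69

65.7 mol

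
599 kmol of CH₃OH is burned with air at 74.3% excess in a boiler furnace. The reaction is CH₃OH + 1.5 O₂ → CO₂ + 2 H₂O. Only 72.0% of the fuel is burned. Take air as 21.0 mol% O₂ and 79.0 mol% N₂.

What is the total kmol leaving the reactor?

8270 kmol

Stoichiometric O₂ = 1.5 × 599 = 898.5 kmol; O₂ fed = 898.5 × 1.743 = 1566 kmol.
N₂ fed = 1566 × 79/21 = 5891 kmol.
Fuel reacted = 0.72 × 599 → ξ = 431.3 kmol.
Outlet (n = n₀ + ν ξ):
  CH₃OH: 599 − 1(431.3) = 167.7
  O₂: 1566 − 1.5(431.3) = 919.2
  N₂: 5891 (inert)
  CO₂: 0 + 1(431.3) = 431.3
  H₂O: 0 + 2(431.3) = 862.6
Total out = 167.7 + 919.2 + 5891 + 431.3 + 862.6 = 8272 kmol.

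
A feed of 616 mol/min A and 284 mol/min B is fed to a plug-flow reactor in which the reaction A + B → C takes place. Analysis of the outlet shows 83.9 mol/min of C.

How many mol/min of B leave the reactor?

For C: n = n₀ + 1ξ → 83.9 = 0 + 1ξ, giving ξ = 83.9 mol/min.
Outlet amounts (n = n₀ + ν ξ):
  A: 616 − 1(83.9) = 532.1
  B: 284 − 1(83.9) = 200.1
  C: 0 + 1(83.9) = 83.9

200 mol/min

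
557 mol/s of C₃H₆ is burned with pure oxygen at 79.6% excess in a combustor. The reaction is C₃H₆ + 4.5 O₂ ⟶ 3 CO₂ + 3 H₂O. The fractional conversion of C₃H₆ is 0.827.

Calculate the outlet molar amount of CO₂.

1380 mol/s

Stoichiometric O₂ = 4.5 × 557 = 2506 mol/s; O₂ fed = 2506 × 1.796 = 4502 mol/s.
Fuel reacted = 0.827 × 557 → ξ = 460.6 mol/s.
Outlet (n = n₀ + ν ξ):
  C₃H₆: 557 − 1(460.6) = 96.36
  O₂: 4502 − 4.5(460.6) = 2429
  CO₂: 0 + 3(460.6) = 1382
  H₂O: 0 + 3(460.6) = 1382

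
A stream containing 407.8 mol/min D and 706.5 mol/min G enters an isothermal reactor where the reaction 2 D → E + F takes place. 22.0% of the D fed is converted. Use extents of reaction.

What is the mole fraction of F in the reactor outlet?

0.0403

D reacted = 0.22 × 407.8 = 89.72 mol/min; ν_D = −2, so ξ = 89.72/2 = 44.86 mol/min.
Outlet amounts (n = n₀ + ν ξ):
  D: 407.8 − 2(44.86) = 318.1
  E: 0 + 1(44.86) = 44.86
  F: 0 + 1(44.86) = 44.86
  G: 706.5 (inert)
Total out = 1114 mol/min; y_F = 44.86 / 1114 = 0.04026.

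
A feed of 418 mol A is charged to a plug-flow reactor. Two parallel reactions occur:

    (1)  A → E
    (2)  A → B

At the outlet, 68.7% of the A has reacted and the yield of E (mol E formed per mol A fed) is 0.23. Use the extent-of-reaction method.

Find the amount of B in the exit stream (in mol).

Yield of E: 1ξ₁ / 418 = 0.23 → ξ₁ = 96.14 mol.
Conversion of A: 1ξ₁ + 1ξ₂ = 0.687 × 418 = 287.2 → ξ₂ = 191 mol.
Outlet amounts (n = n₀ + Σ ν·ξ):
  A: 418 − 1(96.14) − 1(191) = 130.8
  E: 0 + 1(96.14) = 96.14
  B: 0 + 1(191) = 191

191 mol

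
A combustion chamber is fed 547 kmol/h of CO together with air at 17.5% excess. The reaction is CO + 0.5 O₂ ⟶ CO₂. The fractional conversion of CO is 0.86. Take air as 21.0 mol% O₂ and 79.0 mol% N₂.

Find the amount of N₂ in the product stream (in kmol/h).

1210 kmol/h

Stoichiometric O₂ = 0.5 × 547 = 273.5 kmol/h; O₂ fed = 273.5 × 1.175 = 321.4 kmol/h.
N₂ fed = 321.4 × 79/21 = 1209 kmol/h.
Fuel reacted = 0.86 × 547 → ξ = 470.4 kmol/h.
Outlet (n = n₀ + ν ξ):
  CO: 547 − 1(470.4) = 76.58
  O₂: 321.4 − 0.5(470.4) = 86.15
  N₂: 1209 (inert)
  CO₂: 0 + 1(470.4) = 470.4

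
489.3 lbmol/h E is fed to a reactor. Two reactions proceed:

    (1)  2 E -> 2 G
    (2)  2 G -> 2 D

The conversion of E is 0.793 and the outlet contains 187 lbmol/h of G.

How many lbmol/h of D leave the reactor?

Conversion of E: E consumed = 2ξ₁ = 0.793 × 489.3 → ξ₁ = 194 lbmol/h.
G balance: n_G = 0 + 2ξ₁ − 2ξ₂ = 187 → ξ₂ = (2·194 − 187)/2 = 100.5 lbmol/h.
Outlet amounts (n = n₀ + Σ ν·ξ):
  E: 489.3 − 2(194) = 101.3
  G: 0 + 2(194) − 2(100.5) = 187
  D: 0 + 2(100.5) = 201

201 lbmol/h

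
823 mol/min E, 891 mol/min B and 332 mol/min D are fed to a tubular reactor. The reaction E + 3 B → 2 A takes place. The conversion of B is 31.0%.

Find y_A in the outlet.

0.0989

B reacted = 0.31 × 891 = 276.2 mol/min; ν_B = −3, so ξ = 276.2/3 = 92.07 mol/min.
Outlet amounts (n = n₀ + ν ξ):
  E: 823 − 1(92.07) = 730.9
  B: 891 − 3(92.07) = 614.8
  A: 0 + 2(92.07) = 184.1
  D: 332 (inert)
Total out = 1862 mol/min; y_A = 184.1 / 1862 = 0.0989.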